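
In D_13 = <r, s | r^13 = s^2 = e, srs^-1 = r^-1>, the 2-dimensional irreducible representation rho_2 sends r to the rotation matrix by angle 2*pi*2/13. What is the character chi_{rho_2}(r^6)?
chi_{rho_2}(r^6) = 2*cos(2*pi*2*6/13) = 2*cos(2*pi/13)

rho_2(r^6) is rotation by angle 2*pi*2*6/13, whose trace is 2*cos(2*pi*2*6/13) = 2*cos(2*pi/13).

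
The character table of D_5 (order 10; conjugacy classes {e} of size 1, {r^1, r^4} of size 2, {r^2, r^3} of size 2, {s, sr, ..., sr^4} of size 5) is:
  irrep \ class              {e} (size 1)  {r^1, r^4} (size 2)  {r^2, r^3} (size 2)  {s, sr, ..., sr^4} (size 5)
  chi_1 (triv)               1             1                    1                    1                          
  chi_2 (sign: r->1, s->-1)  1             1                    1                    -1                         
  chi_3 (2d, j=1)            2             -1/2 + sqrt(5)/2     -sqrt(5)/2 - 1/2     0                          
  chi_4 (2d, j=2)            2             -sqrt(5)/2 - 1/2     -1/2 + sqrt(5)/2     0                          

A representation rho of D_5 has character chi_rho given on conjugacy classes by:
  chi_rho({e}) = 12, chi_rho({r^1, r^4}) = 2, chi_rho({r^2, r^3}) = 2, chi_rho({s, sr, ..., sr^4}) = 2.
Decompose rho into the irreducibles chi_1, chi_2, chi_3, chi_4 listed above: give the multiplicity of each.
Multiplicities: chi_1: 3, chi_2: 1, chi_3: 2, chi_4: 2.

Working: Use <chi_rho, chi> = (1/|G|) sum_C |C| * chi_rho(C) * conj(chi(C)) with |G| = 10 for each irreducible chi in the table:
  <chi_rho, chi_1> = (1/10)[1*(12)*conj(1) + 2*(2)*conj(1) + 2*(2)*conj(1) + 5*(2)*conj(1)]
      = (1/10)[(12) + (4) + (4) + (10)] = 30/10 = 3
  <chi_rho, chi_2> = (1/10)[1*(12)*conj(1) + 2*(2)*conj(1) + 2*(2)*conj(1) + 5*(2)*conj(-1)]
      = (1/10)[(12) + (4) + (4) + (-10)] = 10/10 = 1
  <chi_rho, chi_3> = (1/10)[1*(12)*conj(2) + 2*(2)*conj(-1/2 + sqrt(5)/2) + 2*(2)*conj(-sqrt(5)/2 - 1/2) + 5*(2)*conj(0)]
      = (1/10)[(24) + (-2 + 2*sqrt(5)) + (-2*sqrt(5) - 2) + (0)] = 20/10 = 2
  <chi_rho, chi_4> = (1/10)[1*(12)*conj(2) + 2*(2)*conj(-sqrt(5)/2 - 1/2) + 2*(2)*conj(-1/2 + sqrt(5)/2) + 5*(2)*conj(0)]
      = (1/10)[(24) + (-2*sqrt(5) - 2) + (-2 + 2*sqrt(5)) + (0)] = 20/10 = 2
Dimension check: dim(rho) = sum (mult * dim) = 3*1 + 1*1 + 2*2 + 2*2 = 12 = chi_rho(e) = 12.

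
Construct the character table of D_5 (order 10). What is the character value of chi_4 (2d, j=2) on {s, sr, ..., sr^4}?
Conjugacy classes: {e} of size 1, {r^1, r^4} of size 2, {r^2, r^3} of size 2, {s, sr, ..., sr^4} of size 5.
Character table:
  irrep \ class              {e} (size 1)  {r^1, r^4} (size 2)  {r^2, r^3} (size 2)  {s, sr, ..., sr^4} (size 5)
  chi_1 (triv)               1             1                    1                    1                          
  chi_2 (sign: r->1, s->-1)  1             1                    1                    -1                         
  chi_3 (2d, j=1)            2             -1/2 + sqrt(5)/2     -sqrt(5)/2 - 1/2     0                          
  chi_4 (2d, j=2)            2             -sqrt(5)/2 - 1/2     -1/2 + sqrt(5)/2     0                          

Spot check: chi_4 (2d, j=2) on {s, sr, ..., sr^4} = 0.

Reasoning: D_5 has order 2*5 = 10 with 4 conjugacy classes, hence 4 irreducibles. Sum of squared dims 1 + 1 + 4 + 4 = 10 = |G|. Linear characters come from the abelianisation; the 2-dimensional irreps have character r^k -> 2*cos(2*pi*j*k/5), reflections -> 0.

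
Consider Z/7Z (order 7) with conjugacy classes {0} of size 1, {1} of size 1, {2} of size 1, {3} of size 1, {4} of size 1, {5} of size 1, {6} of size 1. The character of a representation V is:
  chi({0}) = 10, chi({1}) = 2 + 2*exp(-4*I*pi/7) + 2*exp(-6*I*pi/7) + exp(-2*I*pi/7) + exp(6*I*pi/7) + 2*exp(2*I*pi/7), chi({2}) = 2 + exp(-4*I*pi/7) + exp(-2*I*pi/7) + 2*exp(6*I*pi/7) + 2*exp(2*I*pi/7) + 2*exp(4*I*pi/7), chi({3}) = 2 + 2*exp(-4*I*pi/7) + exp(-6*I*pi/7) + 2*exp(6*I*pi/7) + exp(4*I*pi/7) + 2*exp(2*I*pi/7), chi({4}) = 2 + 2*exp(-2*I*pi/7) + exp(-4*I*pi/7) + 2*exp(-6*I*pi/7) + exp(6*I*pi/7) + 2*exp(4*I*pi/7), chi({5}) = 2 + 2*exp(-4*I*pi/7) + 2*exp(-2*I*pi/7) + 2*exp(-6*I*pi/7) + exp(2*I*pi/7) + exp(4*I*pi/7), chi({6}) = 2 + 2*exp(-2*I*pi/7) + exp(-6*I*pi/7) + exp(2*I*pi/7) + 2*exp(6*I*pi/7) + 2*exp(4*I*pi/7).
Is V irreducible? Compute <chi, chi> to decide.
Not irreducible (reducible): <chi, chi> = 18 > 1.

Explanation: <chi, chi> = (1/|G|) sum_C |C| * |chi(C)|^2 = (1/7)[1*|10|^2 + 1*|2 + 2*exp(-4*I*pi/7) + 2*exp(-6*I*pi/7) + exp(-2*I*pi/7) + exp(6*I*pi/7) + 2*exp(2*I*pi/7)|^2 + 1*|2 + exp(-4*I*pi/7) + exp(-2*I*pi/7) + 2*exp(6*I*pi/7) + 2*exp(2*I*pi/7) + 2*exp(4*I*pi/7)|^2 + 1*|2 + 2*exp(-4*I*pi/7) + exp(-6*I*pi/7) + 2*exp(6*I*pi/7) + exp(4*I*pi/7) + 2*exp(2*I*pi/7)|^2 + 1*|2 + 2*exp(-2*I*pi/7) + exp(-4*I*pi/7) + 2*exp(-6*I*pi/7) + exp(6*I*pi/7) + 2*exp(4*I*pi/7)|^2 + 1*|2 + 2*exp(-4*I*pi/7) + 2*exp(-2*I*pi/7) + 2*exp(-6*I*pi/7) + exp(2*I*pi/7) + exp(4*I*pi/7)|^2 + 1*|2 + 2*exp(-2*I*pi/7) + exp(-6*I*pi/7) + exp(2*I*pi/7) + 2*exp(6*I*pi/7) + 2*exp(4*I*pi/7)|^2]
  = (1/7)[(100) + (18 + 12*exp(-4*I*pi/7) + 14*exp(-2*I*pi/7) + 15*exp(-6*I*pi/7) + 15*exp(6*I*pi/7) + 14*exp(2*I*pi/7) + 12*exp(4*I*pi/7)) + (18 + 14*exp(-4*I*pi/7) + 15*exp(-2*I*pi/7) + 12*exp(-6*I*pi/7) + 12*exp(6*I*pi/7) + 15*exp(2*I*pi/7) + 14*exp(4*I*pi/7)) + (18 + 15*exp(-4*I*pi/7) + 12*exp(-2*I*pi/7) + 14*exp(-6*I*pi/7) + 14*exp(6*I*pi/7) + 12*exp(2*I*pi/7) + 15*exp(4*I*pi/7)) + (18 + 15*exp(-4*I*pi/7) + 12*exp(-2*I*pi/7) + 14*exp(-6*I*pi/7) + 14*exp(6*I*pi/7) + 12*exp(2*I*pi/7) + 15*exp(4*I*pi/7)) + (18 + 14*exp(-4*I*pi/7) + 15*exp(-2*I*pi/7) + 12*exp(-6*I*pi/7) + 12*exp(6*I*pi/7) + 15*exp(2*I*pi/7) + 14*exp(4*I*pi/7)) + (18 + 12*exp(-4*I*pi/7) + 14*exp(-2*I*pi/7) + 15*exp(-6*I*pi/7) + 15*exp(6*I*pi/7) + 14*exp(2*I*pi/7) + 12*exp(4*I*pi/7))] = 126/7 = 18.
(Exp terms are combined using exp(i*s)*conj(exp(i*t)) = exp(i*(s-t)), and sums of them are collapsed using the identity that for every m > 1 the m distinct m-th roots of unity sum to 0, e.g. 1 + exp(2*I*pi/3) + exp(-2*I*pi/3) = 0.)
A character is irreducible iff <chi, chi> = 1, so this representation is reducible.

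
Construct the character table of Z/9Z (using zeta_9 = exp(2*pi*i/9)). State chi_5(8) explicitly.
Character table of Z/9Z (irreps indexed chi_0,...,chi_8 with chi_k(m) = zeta_9^(k*m), zeta_9 = exp(2*pi*i/9)):
  irrep \ class  {0} (size 1)  {1} (size 1)    {2} (size 1)    {3} (size 1)    {4} (size 1)    {5} (size 1)    {6} (size 1)    {7} (size 1)    {8} (size 1)  
  chi_0          1             1               1               1               1               1               1               1               1             
  chi_1          1             exp(2*I*pi/9)   exp(4*I*pi/9)   exp(2*I*pi/3)   exp(8*I*pi/9)   exp(-8*I*pi/9)  exp(-2*I*pi/3)  exp(-4*I*pi/9)  exp(-2*I*pi/9)
  chi_2          1             exp(4*I*pi/9)   exp(8*I*pi/9)   exp(-2*I*pi/3)  exp(-2*I*pi/9)  exp(2*I*pi/9)   exp(2*I*pi/3)   exp(-8*I*pi/9)  exp(-4*I*pi/9)
  chi_3          1             exp(2*I*pi/3)   exp(-2*I*pi/3)  1               exp(2*I*pi/3)   exp(-2*I*pi/3)  1               exp(2*I*pi/3)   exp(-2*I*pi/3)
  chi_4          1             exp(8*I*pi/9)   exp(-2*I*pi/9)  exp(2*I*pi/3)   exp(-4*I*pi/9)  exp(4*I*pi/9)   exp(-2*I*pi/3)  exp(2*I*pi/9)   exp(-8*I*pi/9)
  chi_5          1             exp(-8*I*pi/9)  exp(2*I*pi/9)   exp(-2*I*pi/3)  exp(4*I*pi/9)   exp(-4*I*pi/9)  exp(2*I*pi/3)   exp(-2*I*pi/9)  exp(8*I*pi/9) 
  chi_6          1             exp(-2*I*pi/3)  exp(2*I*pi/3)   1               exp(-2*I*pi/3)  exp(2*I*pi/3)   1               exp(-2*I*pi/3)  exp(2*I*pi/3) 
  chi_7          1             exp(-4*I*pi/9)  exp(-8*I*pi/9)  exp(2*I*pi/3)   exp(2*I*pi/9)   exp(-2*I*pi/9)  exp(-2*I*pi/3)  exp(8*I*pi/9)   exp(4*I*pi/9) 
  chi_8          1             exp(-2*I*pi/9)  exp(-4*I*pi/9)  exp(-2*I*pi/3)  exp(-8*I*pi/9)  exp(8*I*pi/9)   exp(2*I*pi/3)   exp(4*I*pi/9)   exp(2*I*pi/9) 

Spot check: chi_5(8) = zeta_9^(5*8) = zeta_9^40 = exp(8*I*pi/9).

Details: Z/9Z is abelian, so all 9 irreducible complex representations are 1-dimensional. They are given by chi_k(m) = zeta_9^(k*m) for k = 0,...,8. Row orthogonality: sum_m chi_k(m) conj(chi_l(m)) = 9 * [k = l].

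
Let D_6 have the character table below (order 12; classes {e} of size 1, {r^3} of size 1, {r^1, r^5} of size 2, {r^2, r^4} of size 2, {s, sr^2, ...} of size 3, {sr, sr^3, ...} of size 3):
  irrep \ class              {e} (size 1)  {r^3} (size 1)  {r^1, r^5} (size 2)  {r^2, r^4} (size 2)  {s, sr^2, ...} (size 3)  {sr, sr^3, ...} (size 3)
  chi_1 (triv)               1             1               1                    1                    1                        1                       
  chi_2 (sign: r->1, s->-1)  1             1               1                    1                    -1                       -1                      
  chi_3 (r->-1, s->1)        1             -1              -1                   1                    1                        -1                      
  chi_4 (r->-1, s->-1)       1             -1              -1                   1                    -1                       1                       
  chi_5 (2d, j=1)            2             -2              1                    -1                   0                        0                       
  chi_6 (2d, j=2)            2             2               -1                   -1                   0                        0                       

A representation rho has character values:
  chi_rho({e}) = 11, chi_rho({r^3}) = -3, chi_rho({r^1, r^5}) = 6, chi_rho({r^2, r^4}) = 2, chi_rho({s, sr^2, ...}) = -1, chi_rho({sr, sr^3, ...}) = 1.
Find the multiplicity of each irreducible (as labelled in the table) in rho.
Multiplicities: chi_1: 2, chi_2: 2, chi_3: 0, chi_4: 1, chi_5: 3, chi_6: 0.

Derivation: Use <chi_rho, chi> = (1/|G|) sum_C |C| * chi_rho(C) * conj(chi(C)) with |G| = 12 for each irreducible chi in the table:
  <chi_rho, chi_1> = (1/12)[1*(11)*conj(1) + 1*(-3)*conj(1) + 2*(6)*conj(1) + 2*(2)*conj(1) + 3*(-1)*conj(1) + 3*(1)*conj(1)]
      = (1/12)[(11) + (-3) + (12) + (4) + (-3) + (3)] = 24/12 = 2
  <chi_rho, chi_2> = (1/12)[1*(11)*conj(1) + 1*(-3)*conj(1) + 2*(6)*conj(1) + 2*(2)*conj(1) + 3*(-1)*conj(-1) + 3*(1)*conj(-1)]
      = (1/12)[(11) + (-3) + (12) + (4) + (3) + (-3)] = 24/12 = 2
  <chi_rho, chi_3> = (1/12)[1*(11)*conj(1) + 1*(-3)*conj(-1) + 2*(6)*conj(-1) + 2*(2)*conj(1) + 3*(-1)*conj(1) + 3*(1)*conj(-1)]
      = (1/12)[(11) + (3) + (-12) + (4) + (-3) + (-3)] = 0/12 = 0
  <chi_rho, chi_4> = (1/12)[1*(11)*conj(1) + 1*(-3)*conj(-1) + 2*(6)*conj(-1) + 2*(2)*conj(1) + 3*(-1)*conj(-1) + 3*(1)*conj(1)]
      = (1/12)[(11) + (3) + (-12) + (4) + (3) + (3)] = 12/12 = 1
  <chi_rho, chi_5> = (1/12)[1*(11)*conj(2) + 1*(-3)*conj(-2) + 2*(6)*conj(1) + 2*(2)*conj(-1) + 3*(-1)*conj(0) + 3*(1)*conj(0)]
      = (1/12)[(22) + (6) + (12) + (-4) + (0) + (0)] = 36/12 = 3
  <chi_rho, chi_6> = (1/12)[1*(11)*conj(2) + 1*(-3)*conj(2) + 2*(6)*conj(-1) + 2*(2)*conj(-1) + 3*(-1)*conj(0) + 3*(1)*conj(0)]
      = (1/12)[(22) + (-6) + (-12) + (-4) + (0) + (0)] = 0/12 = 0
Dimension check: dim(rho) = sum (mult * dim) = 2*1 + 2*1 + 0*1 + 1*1 + 3*2 + 0*2 = 11 = chi_rho(e) = 11.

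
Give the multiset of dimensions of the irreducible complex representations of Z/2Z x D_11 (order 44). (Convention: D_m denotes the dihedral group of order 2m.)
Dimensions: 1, 1, 1, 1, 2, 2, 2, 2, 2, 2, 2, 2, 2, 2

Explanation: There are 14 irreducibles (= number of conjugacy classes). Their dimensions d_i satisfy sum d_i^2 = |G| = 44: 1 + 1 + 1 + 1 + 4 + 4 + 4 + 4 + 4 + 4 + 4 + 4 + 4 + 4 = 44. (For the product with Z/2Z: each of the 2 1-dim characters of Z/2Z tensors with each irrep of D_11, giving 2 copies of each D_11-dimension.)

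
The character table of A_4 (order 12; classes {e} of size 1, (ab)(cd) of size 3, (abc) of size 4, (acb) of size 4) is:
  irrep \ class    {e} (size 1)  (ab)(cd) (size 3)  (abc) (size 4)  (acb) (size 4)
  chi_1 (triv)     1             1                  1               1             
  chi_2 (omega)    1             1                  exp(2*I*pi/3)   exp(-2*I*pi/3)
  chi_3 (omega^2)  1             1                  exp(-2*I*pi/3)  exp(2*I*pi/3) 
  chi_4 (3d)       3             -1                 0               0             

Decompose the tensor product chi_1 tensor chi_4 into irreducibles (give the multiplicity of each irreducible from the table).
chi_1 tensor chi_4 = chi_4 (all other irreducibles have multiplicity 0).

Proof sketch: The character of a tensor product is the pointwise product (chi_1 * chi_4)(C) = chi_1(C) * chi_4(C):
  {e}: (1)*(3), (ab)(cd): (1)*(-1), (abc): (1)*(0), (acb): (1)*(0)
so (chi_1 * chi_4) takes values
  {e} -> 3, (ab)(cd) -> -1, (abc) -> 0, (acb) -> 0.
Now take the inner product of this character with each irreducible chi from the table, <chi_1*chi_4, chi> = (1/12) sum_C |C| (chi_1*chi_4)(C) conj(chi(C)):
  <chi_1*chi_4, chi_1> = (1/12)[1*(3)*conj(1) + 3*(-1)*conj(1) + 4*(0)*conj(1) + 4*(0)*conj(1)]
      = (1/12)[(3) + (-3) + (0) + (0)] = 0/12 = 0
  <chi_1*chi_4, chi_2> = (1/12)[1*(3)*conj(1) + 3*(-1)*conj(1) + 4*(0)*conj(exp(2*I*pi/3)) + 4*(0)*conj(exp(-2*I*pi/3))]
      = (1/12)[(3) + (-3) + (0) + (0)] = 0/12 = 0
  <chi_1*chi_4, chi_3> = (1/12)[1*(3)*conj(1) + 3*(-1)*conj(1) + 4*(0)*conj(exp(-2*I*pi/3)) + 4*(0)*conj(exp(2*I*pi/3))]
      = (1/12)[(3) + (-3) + (0) + (0)] = 0/12 = 0
  <chi_1*chi_4, chi_4> = (1/12)[1*(3)*conj(3) + 3*(-1)*conj(-1) + 4*(0)*conj(0) + 4*(0)*conj(0)]
      = (1/12)[(9) + (3) + (0) + (0)] = 12/12 = 1
(Exp terms are combined using exp(i*s)*conj(exp(i*t)) = exp(i*(s-t)), and sums of them are collapsed using the identity that for every m > 1 the m distinct m-th roots of unity sum to 0, e.g. 1 + exp(2*I*pi/3) + exp(-2*I*pi/3) = 0.)
Hence the multiplicities are chi_4: 1. Dimension check: dim(chi_1)*dim(chi_4) = 1*3 = 3 and sum (mult * dim) = 1*3 = 3.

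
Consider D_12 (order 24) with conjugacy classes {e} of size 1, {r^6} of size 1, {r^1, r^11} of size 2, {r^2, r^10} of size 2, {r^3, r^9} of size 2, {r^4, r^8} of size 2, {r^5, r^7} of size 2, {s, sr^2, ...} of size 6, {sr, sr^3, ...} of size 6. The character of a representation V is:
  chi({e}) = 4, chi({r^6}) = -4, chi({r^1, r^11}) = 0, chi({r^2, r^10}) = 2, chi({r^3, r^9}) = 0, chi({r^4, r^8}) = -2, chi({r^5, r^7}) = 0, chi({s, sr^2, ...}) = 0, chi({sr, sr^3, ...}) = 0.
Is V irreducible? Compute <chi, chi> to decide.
Not irreducible (reducible): <chi, chi> = 2 > 1.

Reasoning: <chi, chi> = (1/|G|) sum_C |C| * |chi(C)|^2 = (1/24)[1*|4|^2 + 1*|-4|^2 + 2*|0|^2 + 2*|2|^2 + 2*|0|^2 + 2*|-2|^2 + 2*|0|^2 + 6*|0|^2 + 6*|0|^2]
  = (1/24)[(16) + (16) + (0) + (8) + (0) + (8) + (0) + (0) + (0)] = 48/24 = 2.
A character is irreducible iff <chi, chi> = 1, so this representation is reducible.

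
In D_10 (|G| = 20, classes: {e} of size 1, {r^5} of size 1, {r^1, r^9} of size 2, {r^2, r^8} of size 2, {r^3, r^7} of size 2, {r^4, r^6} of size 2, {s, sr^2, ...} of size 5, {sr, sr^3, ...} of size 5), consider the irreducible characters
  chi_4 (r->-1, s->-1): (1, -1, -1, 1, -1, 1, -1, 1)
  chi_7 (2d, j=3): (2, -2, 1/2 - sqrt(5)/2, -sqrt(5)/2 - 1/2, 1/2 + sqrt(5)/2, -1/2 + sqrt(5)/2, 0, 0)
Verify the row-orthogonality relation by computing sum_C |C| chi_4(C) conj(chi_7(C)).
Sum = 0; so <chi_4, chi_7> = 0 (distinct irreducibles are orthogonal).

Derivation: Compute term by term over conjugacy classes (|C| * chi_4(C) * conj(chi_7(C))):
  1*(1)*conj(2) + 1*(-1)*conj(-2) + 2*(-1)*conj(1/2 - sqrt(5)/2) + 2*(1)*conj(-sqrt(5)/2 - 1/2) + 2*(-1)*conj(1/2 + sqrt(5)/2) + 2*(1)*conj(-1/2 + sqrt(5)/2) + 5*(-1)*conj(0) + 5*(1)*conj(0)
  = (2) + (2) + (-1 + sqrt(5)) + (-sqrt(5) - 1) + (-sqrt(5) - 1) + (-1 + sqrt(5)) + (0) + (0)
  = 0.
Dividing by |G| = 20 gives 0/20 = 0, matching the row-orthogonality relation <chi_4, chi_7> = [chi_4 = chi_7].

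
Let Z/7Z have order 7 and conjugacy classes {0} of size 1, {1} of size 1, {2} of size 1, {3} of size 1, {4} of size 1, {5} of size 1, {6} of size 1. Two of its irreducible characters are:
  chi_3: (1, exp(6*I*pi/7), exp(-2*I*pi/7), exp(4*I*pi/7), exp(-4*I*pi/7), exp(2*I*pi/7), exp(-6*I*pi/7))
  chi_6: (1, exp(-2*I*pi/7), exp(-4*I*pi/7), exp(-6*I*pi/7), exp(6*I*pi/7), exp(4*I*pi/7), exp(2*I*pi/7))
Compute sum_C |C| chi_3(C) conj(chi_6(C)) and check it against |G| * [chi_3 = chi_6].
Sum = 0; so <chi_3, chi_6> = 0 (distinct irreducibles are orthogonal).

Working: Compute term by term over conjugacy classes (|C| * chi_3(C) * conj(chi_6(C))):
  1*(1)*conj(1) + 1*(exp(6*I*pi/7))*conj(exp(-2*I*pi/7)) + 1*(exp(-2*I*pi/7))*conj(exp(-4*I*pi/7)) + 1*(exp(4*I*pi/7))*conj(exp(-6*I*pi/7)) + 1*(exp(-4*I*pi/7))*conj(exp(6*I*pi/7)) + 1*(exp(2*I*pi/7))*conj(exp(4*I*pi/7)) + 1*(exp(-6*I*pi/7))*conj(exp(2*I*pi/7))
  = (1) + (exp(-6*I*pi/7)) + (exp(2*I*pi/7)) + (exp(-4*I*pi/7)) + (exp(4*I*pi/7)) + (exp(-2*I*pi/7)) + (exp(6*I*pi/7))
  = 0.
(Exp terms are combined using exp(i*s)*conj(exp(i*t)) = exp(i*(s-t)), and sums of them are collapsed using the identity that for every m > 1 the m distinct m-th roots of unity sum to 0, e.g. 1 + exp(2*I*pi/3) + exp(-2*I*pi/3) = 0.)
Dividing by |G| = 7 gives 0/7 = 0, matching the row-orthogonality relation <chi_3, chi_6> = [chi_3 = chi_6].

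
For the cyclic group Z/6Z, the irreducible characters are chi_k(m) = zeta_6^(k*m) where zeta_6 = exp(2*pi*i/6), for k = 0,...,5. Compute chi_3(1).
chi_3(1) = zeta_6^3 = -1

Argument: chi_3(1) = zeta_6^(3*1) = zeta_6^3. Since zeta_6^6 = 1, this equals zeta_6^3 = exp(2*pi*i*3/6) = -1.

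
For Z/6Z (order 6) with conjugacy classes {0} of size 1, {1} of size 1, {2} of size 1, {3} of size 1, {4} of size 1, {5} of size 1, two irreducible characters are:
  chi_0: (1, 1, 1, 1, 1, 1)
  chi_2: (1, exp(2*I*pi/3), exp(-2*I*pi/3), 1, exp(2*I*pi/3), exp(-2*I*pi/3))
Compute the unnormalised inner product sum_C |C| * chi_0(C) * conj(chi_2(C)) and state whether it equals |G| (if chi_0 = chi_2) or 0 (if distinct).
Sum = 0; so <chi_0, chi_2> = 0 (distinct irreducibles are orthogonal).

Working: Compute term by term over conjugacy classes (|C| * chi_0(C) * conj(chi_2(C))):
  1*(1)*conj(1) + 1*(1)*conj(exp(2*I*pi/3)) + 1*(1)*conj(exp(-2*I*pi/3)) + 1*(1)*conj(1) + 1*(1)*conj(exp(2*I*pi/3)) + 1*(1)*conj(exp(-2*I*pi/3))
  = (1) + (exp(-2*I*pi/3)) + (exp(2*I*pi/3)) + (1) + (exp(-2*I*pi/3)) + (exp(2*I*pi/3))
  = 0.
(Exp terms are combined using exp(i*s)*conj(exp(i*t)) = exp(i*(s-t)), and sums of them are collapsed using the identity that for every m > 1 the m distinct m-th roots of unity sum to 0, e.g. 1 + exp(2*I*pi/3) + exp(-2*I*pi/3) = 0.)
Dividing by |G| = 6 gives 0/6 = 0, matching the row-orthogonality relation <chi_0, chi_2> = [chi_0 = chi_2].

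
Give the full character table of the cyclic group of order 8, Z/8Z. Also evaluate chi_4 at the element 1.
Character table of Z/8Z (irreps indexed chi_0,...,chi_7 with chi_k(m) = zeta_8^(k*m), zeta_8 = exp(2*pi*i/8)):
  irrep \ class  {0} (size 1)  {1} (size 1)    {2} (size 1)  {3} (size 1)    {4} (size 1)  {5} (size 1)    {6} (size 1)  {7} (size 1)  
  chi_0          1             1               1             1               1             1               1             1             
  chi_1          1             exp(I*pi/4)     I             exp(3*I*pi/4)   -1            exp(-3*I*pi/4)  -I            exp(-I*pi/4)  
  chi_2          1             I               -1            -I              1             I               -1            -I            
  chi_3          1             exp(3*I*pi/4)   -I            exp(I*pi/4)     -1            exp(-I*pi/4)    I             exp(-3*I*pi/4)
  chi_4          1             -1              1             -1              1             -1              1             -1            
  chi_5          1             exp(-3*I*pi/4)  I             exp(-I*pi/4)    -1            exp(I*pi/4)     -I            exp(3*I*pi/4) 
  chi_6          1             -I              -1            I               1             -I              -1            I             
  chi_7          1             exp(-I*pi/4)    -I            exp(-3*I*pi/4)  -1            exp(3*I*pi/4)   I             exp(I*pi/4)   

Spot check: chi_4(1) = zeta_8^(4*1) = zeta_8^4 = -1.

Argument: Z/8Z is abelian, so all 8 irreducible complex representations are 1-dimensional. They are given by chi_k(m) = zeta_8^(k*m) for k = 0,...,7. Row orthogonality: sum_m chi_k(m) conj(chi_l(m)) = 8 * [k = l].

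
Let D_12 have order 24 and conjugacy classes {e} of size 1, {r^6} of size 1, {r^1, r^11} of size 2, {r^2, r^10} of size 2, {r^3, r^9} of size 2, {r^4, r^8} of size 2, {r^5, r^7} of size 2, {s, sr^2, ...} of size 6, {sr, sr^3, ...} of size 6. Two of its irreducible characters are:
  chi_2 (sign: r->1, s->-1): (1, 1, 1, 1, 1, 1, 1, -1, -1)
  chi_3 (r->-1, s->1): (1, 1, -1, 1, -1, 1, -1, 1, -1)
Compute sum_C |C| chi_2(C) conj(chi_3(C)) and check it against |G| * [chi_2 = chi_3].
Sum = 0; so <chi_2, chi_3> = 0 (distinct irreducibles are orthogonal).

Why: Compute term by term over conjugacy classes (|C| * chi_2(C) * conj(chi_3(C))):
  1*(1)*conj(1) + 1*(1)*conj(1) + 2*(1)*conj(-1) + 2*(1)*conj(1) + 2*(1)*conj(-1) + 2*(1)*conj(1) + 2*(1)*conj(-1) + 6*(-1)*conj(1) + 6*(-1)*conj(-1)
  = (1) + (1) + (-2) + (2) + (-2) + (2) + (-2) + (-6) + (6)
  = 0.
Dividing by |G| = 24 gives 0/24 = 0, matching the row-orthogonality relation <chi_2, chi_3> = [chi_2 = chi_3].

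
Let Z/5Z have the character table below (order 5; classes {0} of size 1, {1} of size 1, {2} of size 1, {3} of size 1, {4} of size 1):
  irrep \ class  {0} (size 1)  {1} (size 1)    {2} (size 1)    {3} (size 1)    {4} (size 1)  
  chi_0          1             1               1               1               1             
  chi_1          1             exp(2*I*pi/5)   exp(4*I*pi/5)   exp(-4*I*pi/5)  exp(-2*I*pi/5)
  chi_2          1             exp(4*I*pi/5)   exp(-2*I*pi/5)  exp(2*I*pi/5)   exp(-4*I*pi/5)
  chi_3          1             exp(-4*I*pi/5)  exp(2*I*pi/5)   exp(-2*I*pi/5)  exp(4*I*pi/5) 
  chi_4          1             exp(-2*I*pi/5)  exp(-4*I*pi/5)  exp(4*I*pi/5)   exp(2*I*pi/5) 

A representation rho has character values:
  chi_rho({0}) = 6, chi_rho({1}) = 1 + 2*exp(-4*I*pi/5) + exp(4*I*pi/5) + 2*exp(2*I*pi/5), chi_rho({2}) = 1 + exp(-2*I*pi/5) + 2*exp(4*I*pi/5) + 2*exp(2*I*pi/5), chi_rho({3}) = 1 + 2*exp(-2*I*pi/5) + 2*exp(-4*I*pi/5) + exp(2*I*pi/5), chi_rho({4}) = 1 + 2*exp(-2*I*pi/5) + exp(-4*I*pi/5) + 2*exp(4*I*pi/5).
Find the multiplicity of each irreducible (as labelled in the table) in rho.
Multiplicities: chi_0: 1, chi_1: 2, chi_2: 1, chi_3: 2, chi_4: 0.

Solution. Use <chi_rho, chi> = (1/|G|) sum_C |C| * chi_rho(C) * conj(chi(C)) with |G| = 5 for each irreducible chi in the table:
  <chi_rho, chi_0> = (1/5)[1*(6)*conj(1) + 1*(1 + 2*exp(-4*I*pi/5) + exp(4*I*pi/5) + 2*exp(2*I*pi/5))*conj(1) + 1*(1 + exp(-2*I*pi/5) + 2*exp(4*I*pi/5) + 2*exp(2*I*pi/5))*conj(1) + 1*(1 + 2*exp(-2*I*pi/5) + 2*exp(-4*I*pi/5) + exp(2*I*pi/5))*conj(1) + 1*(1 + 2*exp(-2*I*pi/5) + exp(-4*I*pi/5) + 2*exp(4*I*pi/5))*conj(1)]
      = (1/5)[(6) + (1 + 2*exp(-4*I*pi/5) + exp(4*I*pi/5) + 2*exp(2*I*pi/5)) + (1 + exp(-2*I*pi/5) + 2*exp(4*I*pi/5) + 2*exp(2*I*pi/5)) + (1 + 2*exp(-2*I*pi/5) + 2*exp(-4*I*pi/5) + exp(2*I*pi/5)) + (1 + 2*exp(-2*I*pi/5) + exp(-4*I*pi/5) + 2*exp(4*I*pi/5))] = 5/5 = 1
  <chi_rho, chi_1> = (1/5)[1*(6)*conj(1) + 1*(1 + 2*exp(-4*I*pi/5) + exp(4*I*pi/5) + 2*exp(2*I*pi/5))*conj(exp(2*I*pi/5)) + 1*(1 + exp(-2*I*pi/5) + 2*exp(4*I*pi/5) + 2*exp(2*I*pi/5))*conj(exp(4*I*pi/5)) + 1*(1 + 2*exp(-2*I*pi/5) + 2*exp(-4*I*pi/5) + exp(2*I*pi/5))*conj(exp(-4*I*pi/5)) + 1*(1 + 2*exp(-2*I*pi/5) + exp(-4*I*pi/5) + 2*exp(4*I*pi/5))*conj(exp(-2*I*pi/5))]
      = (1/5)[(6) + (2 + exp(-2*I*pi/5) + exp(2*I*pi/5) + 2*exp(4*I*pi/5)) + (2 + 2*exp(-2*I*pi/5) + exp(-4*I*pi/5) + exp(4*I*pi/5)) + (2 + exp(-4*I*pi/5) + exp(4*I*pi/5) + 2*exp(2*I*pi/5)) + (2 + 2*exp(-4*I*pi/5) + exp(-2*I*pi/5) + exp(2*I*pi/5))] = 10/5 = 2
  <chi_rho, chi_2> = (1/5)[1*(6)*conj(1) + 1*(1 + 2*exp(-4*I*pi/5) + exp(4*I*pi/5) + 2*exp(2*I*pi/5))*conj(exp(4*I*pi/5)) + 1*(1 + exp(-2*I*pi/5) + 2*exp(4*I*pi/5) + 2*exp(2*I*pi/5))*conj(exp(-2*I*pi/5)) + 1*(1 + 2*exp(-2*I*pi/5) + 2*exp(-4*I*pi/5) + exp(2*I*pi/5))*conj(exp(2*I*pi/5)) + 1*(1 + 2*exp(-2*I*pi/5) + exp(-4*I*pi/5) + 2*exp(4*I*pi/5))*conj(exp(-4*I*pi/5))]
      = (1/5)[(6) + (1 + 2*exp(-2*I*pi/5) + exp(-4*I*pi/5) + 2*exp(2*I*pi/5)) + (1 + 2*exp(-4*I*pi/5) + exp(2*I*pi/5) + 2*exp(4*I*pi/5)) + (1 + 2*exp(-4*I*pi/5) + exp(-2*I*pi/5) + 2*exp(4*I*pi/5)) + (1 + 2*exp(-2*I*pi/5) + exp(4*I*pi/5) + 2*exp(2*I*pi/5))] = 5/5 = 1
  <chi_rho, chi_3> = (1/5)[1*(6)*conj(1) + 1*(1 + 2*exp(-4*I*pi/5) + exp(4*I*pi/5) + 2*exp(2*I*pi/5))*conj(exp(-4*I*pi/5)) + 1*(1 + exp(-2*I*pi/5) + 2*exp(4*I*pi/5) + 2*exp(2*I*pi/5))*conj(exp(2*I*pi/5)) + 1*(1 + 2*exp(-2*I*pi/5) + 2*exp(-4*I*pi/5) + exp(2*I*pi/5))*conj(exp(-2*I*pi/5)) + 1*(1 + 2*exp(-2*I*pi/5) + exp(-4*I*pi/5) + 2*exp(4*I*pi/5))*conj(exp(4*I*pi/5))]
      = (1/5)[(6) + (2 + 2*exp(-4*I*pi/5) + exp(-2*I*pi/5) + exp(4*I*pi/5)) + (2 + exp(-2*I*pi/5) + exp(-4*I*pi/5) + 2*exp(2*I*pi/5)) + (2 + 2*exp(-2*I*pi/5) + exp(4*I*pi/5) + exp(2*I*pi/5)) + (2 + exp(-4*I*pi/5) + exp(2*I*pi/5) + 2*exp(4*I*pi/5))] = 10/5 = 2
  <chi_rho, chi_4> = (1/5)[1*(6)*conj(1) + 1*(1 + 2*exp(-4*I*pi/5) + exp(4*I*pi/5) + 2*exp(2*I*pi/5))*conj(exp(-2*I*pi/5)) + 1*(1 + exp(-2*I*pi/5) + 2*exp(4*I*pi/5) + 2*exp(2*I*pi/5))*conj(exp(-4*I*pi/5)) + 1*(1 + 2*exp(-2*I*pi/5) + 2*exp(-4*I*pi/5) + exp(2*I*pi/5))*conj(exp(4*I*pi/5)) + 1*(1 + 2*exp(-2*I*pi/5) + exp(-4*I*pi/5) + 2*exp(4*I*pi/5))*conj(exp(2*I*pi/5))]
      = (1/5)[(6) + (2*exp(-2*I*pi/5) + exp(-4*I*pi/5) + exp(2*I*pi/5) + 2*exp(4*I*pi/5)) + (2*exp(-2*I*pi/5) + 2*exp(-4*I*pi/5) + exp(4*I*pi/5) + exp(2*I*pi/5)) + (exp(-2*I*pi/5) + exp(-4*I*pi/5) + 2*exp(4*I*pi/5) + 2*exp(2*I*pi/5)) + (2*exp(-4*I*pi/5) + exp(-2*I*pi/5) + exp(4*I*pi/5) + 2*exp(2*I*pi/5))] = 0/5 = 0
(Exp terms are combined using exp(i*s)*conj(exp(i*t)) = exp(i*(s-t)), and sums of them are collapsed using the identity that for every m > 1 the m distinct m-th roots of unity sum to 0, e.g. 1 + exp(2*I*pi/3) + exp(-2*I*pi/3) = 0.)
Dimension check: dim(rho) = sum (mult * dim) = 1*1 + 2*1 + 1*1 + 2*1 + 0*1 = 6 = chi_rho(e) = 6.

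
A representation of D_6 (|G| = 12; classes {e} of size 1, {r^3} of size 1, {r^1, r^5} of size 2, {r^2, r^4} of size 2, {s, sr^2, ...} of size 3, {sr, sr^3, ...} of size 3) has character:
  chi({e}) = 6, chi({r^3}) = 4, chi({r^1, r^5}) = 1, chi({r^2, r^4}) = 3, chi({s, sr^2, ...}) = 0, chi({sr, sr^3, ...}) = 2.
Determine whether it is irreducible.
Not irreducible (reducible): <chi, chi> = 7 > 1.

Argument: <chi, chi> = (1/|G|) sum_C |C| * |chi(C)|^2 = (1/12)[1*|6|^2 + 1*|4|^2 + 2*|1|^2 + 2*|3|^2 + 3*|0|^2 + 3*|2|^2]
  = (1/12)[(36) + (16) + (2) + (18) + (0) + (12)] = 84/12 = 7.
A character is irreducible iff <chi, chi> = 1, so this representation is reducible.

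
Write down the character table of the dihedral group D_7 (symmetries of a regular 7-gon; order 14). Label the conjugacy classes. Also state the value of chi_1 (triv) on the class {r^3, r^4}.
Conjugacy classes: {e} of size 1, {r^1, r^6} of size 2, {r^2, r^5} of size 2, {r^3, r^4} of size 2, {s, sr, ..., sr^6} of size 7.
Character table:
  irrep \ class              {e} (size 1)  {r^1, r^6} (size 2)  {r^2, r^5} (size 2)  {r^3, r^4} (size 2)  {s, sr, ..., sr^6} (size 7)
  chi_1 (triv)               1             1                    1                    1                    1                          
  chi_2 (sign: r->1, s->-1)  1             1                    1                    1                    -1                         
  chi_3 (2d, j=1)            2             2*cos(2*pi/7)        -2*cos(3*pi/7)       -2*cos(pi/7)         0                          
  chi_4 (2d, j=2)            2             -2*cos(3*pi/7)       -2*cos(pi/7)         2*cos(2*pi/7)        0                          
  chi_5 (2d, j=3)            2             -2*cos(pi/7)         2*cos(2*pi/7)        -2*cos(3*pi/7)       0                          

Spot check: chi_1 (triv) on {r^3, r^4} = 1.

Argument: D_7 has order 2*7 = 14 with 5 conjugacy classes, hence 5 irreducibles. Sum of squared dims 1 + 1 + 4 + 4 + 4 = 14 = |G|. Linear characters come from the abelianisation; the 2-dimensional irreps have character r^k -> 2*cos(2*pi*j*k/7), reflections -> 0.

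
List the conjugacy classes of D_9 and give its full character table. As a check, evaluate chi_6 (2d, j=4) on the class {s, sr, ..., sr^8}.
Conjugacy classes: {e} of size 1, {r^1, r^8} of size 2, {r^2, r^7} of size 2, {r^3, r^6} of size 2, {r^4, r^5} of size 2, {s, sr, ..., sr^8} of size 9.
Character table:
  irrep \ class              {e} (size 1)  {r^1, r^8} (size 2)  {r^2, r^7} (size 2)  {r^3, r^6} (size 2)  {r^4, r^5} (size 2)  {s, sr, ..., sr^8} (size 9)
  chi_1 (triv)               1             1                    1                    1                    1                    1                          
  chi_2 (sign: r->1, s->-1)  1             1                    1                    1                    1                    -1                         
  chi_3 (2d, j=1)            2             2*cos(2*pi/9)        2*cos(4*pi/9)        -1                   -2*cos(pi/9)         0                          
  chi_4 (2d, j=2)            2             2*cos(4*pi/9)        -2*cos(pi/9)         -1                   2*cos(2*pi/9)        0                          
  chi_5 (2d, j=3)            2             -1                   -1                   2                    -1                   0                          
  chi_6 (2d, j=4)            2             -2*cos(pi/9)         2*cos(2*pi/9)        -1                   2*cos(4*pi/9)        0                          

Spot check: chi_6 (2d, j=4) on {s, sr, ..., sr^8} = 0.

Explanation: D_9 has order 2*9 = 18 with 6 conjugacy classes, hence 6 irreducibles. Sum of squared dims 1 + 1 + 4 + 4 + 4 + 4 = 18 = |G|. Linear characters come from the abelianisation; the 2-dimensional irreps have character r^k -> 2*cos(2*pi*j*k/9), reflections -> 0.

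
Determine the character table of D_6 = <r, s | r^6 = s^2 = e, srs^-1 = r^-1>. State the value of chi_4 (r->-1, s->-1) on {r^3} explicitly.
Conjugacy classes: {e} of size 1, {r^3} of size 1, {r^1, r^5} of size 2, {r^2, r^4} of size 2, {s, sr^2, ...} of size 3, {sr, sr^3, ...} of size 3.
Character table:
  irrep \ class              {e} (size 1)  {r^3} (size 1)  {r^1, r^5} (size 2)  {r^2, r^4} (size 2)  {s, sr^2, ...} (size 3)  {sr, sr^3, ...} (size 3)
  chi_1 (triv)               1             1               1                    1                    1                        1                       
  chi_2 (sign: r->1, s->-1)  1             1               1                    1                    -1                       -1                      
  chi_3 (r->-1, s->1)        1             -1              -1                   1                    1                        -1                      
  chi_4 (r->-1, s->-1)       1             -1              -1                   1                    -1                       1                       
  chi_5 (2d, j=1)            2             -2              1                    -1                   0                        0                       
  chi_6 (2d, j=2)            2             2               -1                   -1                   0                        0                       

Spot check: chi_4 (r->-1, s->-1) on {r^3} = -1.

Derivation: D_6 has order 2*6 = 12 with 6 conjugacy classes, hence 6 irreducibles. Sum of squared dims 1 + 1 + 1 + 1 + 4 + 4 = 12 = |G|. Linear characters come from the abelianisation; the 2-dimensional irreps have character r^k -> 2*cos(2*pi*j*k/6), reflections -> 0.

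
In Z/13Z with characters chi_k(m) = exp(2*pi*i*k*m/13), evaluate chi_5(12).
chi_5(12) = zeta_13^60 = exp(-10*I*pi/13)

Reasoning: chi_5(12) = zeta_13^(5*12) = zeta_13^60. Since zeta_13^13 = 1, this equals zeta_13^8 = exp(2*pi*i*8/13) = exp(-10*I*pi/13).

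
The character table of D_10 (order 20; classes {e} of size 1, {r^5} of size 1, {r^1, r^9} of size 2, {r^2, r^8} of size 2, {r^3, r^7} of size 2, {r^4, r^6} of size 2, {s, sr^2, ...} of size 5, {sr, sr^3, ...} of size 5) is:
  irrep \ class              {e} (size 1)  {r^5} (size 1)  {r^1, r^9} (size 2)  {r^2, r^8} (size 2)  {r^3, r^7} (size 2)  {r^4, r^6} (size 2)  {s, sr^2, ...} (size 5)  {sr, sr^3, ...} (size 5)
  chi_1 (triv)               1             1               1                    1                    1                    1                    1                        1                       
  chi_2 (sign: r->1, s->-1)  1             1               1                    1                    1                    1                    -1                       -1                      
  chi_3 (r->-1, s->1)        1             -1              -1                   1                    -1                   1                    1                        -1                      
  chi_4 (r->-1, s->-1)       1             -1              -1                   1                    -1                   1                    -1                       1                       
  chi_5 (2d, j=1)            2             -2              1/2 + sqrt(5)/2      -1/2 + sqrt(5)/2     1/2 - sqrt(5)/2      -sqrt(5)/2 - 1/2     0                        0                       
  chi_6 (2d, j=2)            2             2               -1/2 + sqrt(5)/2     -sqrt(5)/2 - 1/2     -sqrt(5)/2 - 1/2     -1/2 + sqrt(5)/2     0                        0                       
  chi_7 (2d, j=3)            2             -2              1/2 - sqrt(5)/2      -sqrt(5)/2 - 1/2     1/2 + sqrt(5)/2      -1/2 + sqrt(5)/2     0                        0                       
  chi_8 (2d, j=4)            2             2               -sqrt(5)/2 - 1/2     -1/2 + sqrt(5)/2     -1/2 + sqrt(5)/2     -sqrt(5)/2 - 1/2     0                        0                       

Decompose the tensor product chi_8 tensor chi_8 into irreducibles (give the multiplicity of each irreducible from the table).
chi_8 tensor chi_8 = chi_1 + chi_2 + chi_6 (all other irreducibles have multiplicity 0).

Derivation: The character of a tensor product is the pointwise product (chi_8 * chi_8)(C) = chi_8(C) * chi_8(C):
  {e}: (2)*(2), {r^5}: (2)*(2), {r^1, r^9}: (-sqrt(5)/2 - 1/2)*(-sqrt(5)/2 - 1/2), {r^2, r^8}: (-1/2 + sqrt(5)/2)*(-1/2 + sqrt(5)/2), {r^3, r^7}: (-1/2 + sqrt(5)/2)*(-1/2 + sqrt(5)/2), {r^4, r^6}: (-sqrt(5)/2 - 1/2)*(-sqrt(5)/2 - 1/2), {s, sr^2, ...}: (0)*(0), {sr, sr^3, ...}: (0)*(0)
so (chi_8 * chi_8) takes values
  {e} -> 4, {r^5} -> 4, {r^1, r^9} -> sqrt(5)/2 + 3/2, {r^2, r^8} -> 3/2 - sqrt(5)/2, {r^3, r^7} -> 3/2 - sqrt(5)/2, {r^4, r^6} -> sqrt(5)/2 + 3/2, {s, sr^2, ...} -> 0, {sr, sr^3, ...} -> 0.
Now take the inner product of this character with each irreducible chi from the table, <chi_8*chi_8, chi> = (1/20) sum_C |C| (chi_8*chi_8)(C) conj(chi(C)):
  <chi_8*chi_8, chi_1> = (1/20)[1*(4)*conj(1) + 1*(4)*conj(1) + 2*(sqrt(5)/2 + 3/2)*conj(1) + 2*(3/2 - sqrt(5)/2)*conj(1) + 2*(3/2 - sqrt(5)/2)*conj(1) + 2*(sqrt(5)/2 + 3/2)*conj(1) + 5*(0)*conj(1) + 5*(0)*conj(1)]
      = (1/20)[(4) + (4) + (sqrt(5) + 3) + (3 - sqrt(5)) + (3 - sqrt(5)) + (sqrt(5) + 3) + (0) + (0)] = 20/20 = 1
  <chi_8*chi_8, chi_2> = (1/20)[1*(4)*conj(1) + 1*(4)*conj(1) + 2*(sqrt(5)/2 + 3/2)*conj(1) + 2*(3/2 - sqrt(5)/2)*conj(1) + 2*(3/2 - sqrt(5)/2)*conj(1) + 2*(sqrt(5)/2 + 3/2)*conj(1) + 5*(0)*conj(-1) + 5*(0)*conj(-1)]
      = (1/20)[(4) + (4) + (sqrt(5) + 3) + (3 - sqrt(5)) + (3 - sqrt(5)) + (sqrt(5) + 3) + (0) + (0)] = 20/20 = 1
  <chi_8*chi_8, chi_3> = (1/20)[1*(4)*conj(1) + 1*(4)*conj(-1) + 2*(sqrt(5)/2 + 3/2)*conj(-1) + 2*(3/2 - sqrt(5)/2)*conj(1) + 2*(3/2 - sqrt(5)/2)*conj(-1) + 2*(sqrt(5)/2 + 3/2)*conj(1) + 5*(0)*conj(1) + 5*(0)*conj(-1)]
      = (1/20)[(4) + (-4) + (-3 - sqrt(5)) + (3 - sqrt(5)) + (-3 + sqrt(5)) + (sqrt(5) + 3) + (0) + (0)] = 0/20 = 0
  <chi_8*chi_8, chi_4> = (1/20)[1*(4)*conj(1) + 1*(4)*conj(-1) + 2*(sqrt(5)/2 + 3/2)*conj(-1) + 2*(3/2 - sqrt(5)/2)*conj(1) + 2*(3/2 - sqrt(5)/2)*conj(-1) + 2*(sqrt(5)/2 + 3/2)*conj(1) + 5*(0)*conj(-1) + 5*(0)*conj(1)]
      = (1/20)[(4) + (-4) + (-3 - sqrt(5)) + (3 - sqrt(5)) + (-3 + sqrt(5)) + (sqrt(5) + 3) + (0) + (0)] = 0/20 = 0
  <chi_8*chi_8, chi_5> = (1/20)[1*(4)*conj(2) + 1*(4)*conj(-2) + 2*(sqrt(5)/2 + 3/2)*conj(1/2 + sqrt(5)/2) + 2*(3/2 - sqrt(5)/2)*conj(-1/2 + sqrt(5)/2) + 2*(3/2 - sqrt(5)/2)*conj(1/2 - sqrt(5)/2) + 2*(sqrt(5)/2 + 3/2)*conj(-sqrt(5)/2 - 1/2) + 5*(0)*conj(0) + 5*(0)*conj(0)]
      = (1/20)[(8) + (-8) + (4 + 2*sqrt(5)) + (-4 + 2*sqrt(5)) + (4 - 2*sqrt(5)) + (-2*sqrt(5) - 4) + (0) + (0)] = 0/20 = 0
  <chi_8*chi_8, chi_6> = (1/20)[1*(4)*conj(2) + 1*(4)*conj(2) + 2*(sqrt(5)/2 + 3/2)*conj(-1/2 + sqrt(5)/2) + 2*(3/2 - sqrt(5)/2)*conj(-sqrt(5)/2 - 1/2) + 2*(3/2 - sqrt(5)/2)*conj(-sqrt(5)/2 - 1/2) + 2*(sqrt(5)/2 + 3/2)*conj(-1/2 + sqrt(5)/2) + 5*(0)*conj(0) + 5*(0)*conj(0)]
      = (1/20)[(8) + (8) + (1 + sqrt(5)) + (1 - sqrt(5)) + (1 - sqrt(5)) + (1 + sqrt(5)) + (0) + (0)] = 20/20 = 1
  <chi_8*chi_8, chi_7> = (1/20)[1*(4)*conj(2) + 1*(4)*conj(-2) + 2*(sqrt(5)/2 + 3/2)*conj(1/2 - sqrt(5)/2) + 2*(3/2 - sqrt(5)/2)*conj(-sqrt(5)/2 - 1/2) + 2*(3/2 - sqrt(5)/2)*conj(1/2 + sqrt(5)/2) + 2*(sqrt(5)/2 + 3/2)*conj(-1/2 + sqrt(5)/2) + 5*(0)*conj(0) + 5*(0)*conj(0)]
      = (1/20)[(8) + (-8) + (-sqrt(5) - 1) + (1 - sqrt(5)) + (-1 + sqrt(5)) + (1 + sqrt(5)) + (0) + (0)] = 0/20 = 0
  <chi_8*chi_8, chi_8> = (1/20)[1*(4)*conj(2) + 1*(4)*conj(2) + 2*(sqrt(5)/2 + 3/2)*conj(-sqrt(5)/2 - 1/2) + 2*(3/2 - sqrt(5)/2)*conj(-1/2 + sqrt(5)/2) + 2*(3/2 - sqrt(5)/2)*conj(-1/2 + sqrt(5)/2) + 2*(sqrt(5)/2 + 3/2)*conj(-sqrt(5)/2 - 1/2) + 5*(0)*conj(0) + 5*(0)*conj(0)]
      = (1/20)[(8) + (8) + (-2*sqrt(5) - 4) + (-4 + 2*sqrt(5)) + (-4 + 2*sqrt(5)) + (-2*sqrt(5) - 4) + (0) + (0)] = 0/20 = 0
Hence the multiplicities are chi_1: 1, chi_2: 1, chi_6: 1. Dimension check: dim(chi_8)*dim(chi_8) = 2*2 = 4 and sum (mult * dim) = 1*1 + 1*1 + 1*2 = 4.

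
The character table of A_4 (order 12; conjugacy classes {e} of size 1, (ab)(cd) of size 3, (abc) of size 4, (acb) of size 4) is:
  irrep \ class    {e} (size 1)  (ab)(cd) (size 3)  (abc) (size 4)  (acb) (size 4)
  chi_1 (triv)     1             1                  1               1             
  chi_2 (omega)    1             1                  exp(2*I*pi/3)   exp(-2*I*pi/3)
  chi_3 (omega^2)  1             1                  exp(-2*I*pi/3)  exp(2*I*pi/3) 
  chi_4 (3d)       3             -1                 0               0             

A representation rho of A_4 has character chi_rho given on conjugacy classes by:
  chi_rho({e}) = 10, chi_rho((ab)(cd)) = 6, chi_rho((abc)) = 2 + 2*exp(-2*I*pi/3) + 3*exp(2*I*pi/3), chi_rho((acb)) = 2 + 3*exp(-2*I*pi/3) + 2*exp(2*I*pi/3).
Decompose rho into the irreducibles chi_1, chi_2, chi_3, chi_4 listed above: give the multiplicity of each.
Multiplicities: chi_1: 2, chi_2: 3, chi_3: 2, chi_4: 1.

Solution. Use <chi_rho, chi> = (1/|G|) sum_C |C| * chi_rho(C) * conj(chi(C)) with |G| = 12 for each irreducible chi in the table:
  <chi_rho, chi_1> = (1/12)[1*(10)*conj(1) + 3*(6)*conj(1) + 4*(2 + 2*exp(-2*I*pi/3) + 3*exp(2*I*pi/3))*conj(1) + 4*(2 + 3*exp(-2*I*pi/3) + 2*exp(2*I*pi/3))*conj(1)]
      = (1/12)[(10) + (18) + (8 + 8*exp(-2*I*pi/3) + 12*exp(2*I*pi/3)) + (8 + 12*exp(-2*I*pi/3) + 8*exp(2*I*pi/3))] = 24/12 = 2
  <chi_rho, chi_2> = (1/12)[1*(10)*conj(1) + 3*(6)*conj(1) + 4*(2 + 2*exp(-2*I*pi/3) + 3*exp(2*I*pi/3))*conj(exp(2*I*pi/3)) + 4*(2 + 3*exp(-2*I*pi/3) + 2*exp(2*I*pi/3))*conj(exp(-2*I*pi/3))]
      = (1/12)[(10) + (18) + (4) + (4)] = 36/12 = 3
  <chi_rho, chi_3> = (1/12)[1*(10)*conj(1) + 3*(6)*conj(1) + 4*(2 + 2*exp(-2*I*pi/3) + 3*exp(2*I*pi/3))*conj(exp(-2*I*pi/3)) + 4*(2 + 3*exp(-2*I*pi/3) + 2*exp(2*I*pi/3))*conj(exp(2*I*pi/3))]
      = (1/12)[(10) + (18) + (8 + 12*exp(-2*I*pi/3) + 8*exp(2*I*pi/3)) + (8 + 8*exp(-2*I*pi/3) + 12*exp(2*I*pi/3))] = 24/12 = 2
  <chi_rho, chi_4> = (1/12)[1*(10)*conj(3) + 3*(6)*conj(-1) + 4*(2 + 2*exp(-2*I*pi/3) + 3*exp(2*I*pi/3))*conj(0) + 4*(2 + 3*exp(-2*I*pi/3) + 2*exp(2*I*pi/3))*conj(0)]
      = (1/12)[(30) + (-18) + (0) + (0)] = 12/12 = 1
(Exp terms are combined using exp(i*s)*conj(exp(i*t)) = exp(i*(s-t)), and sums of them are collapsed using the identity that for every m > 1 the m distinct m-th roots of unity sum to 0, e.g. 1 + exp(2*I*pi/3) + exp(-2*I*pi/3) = 0.)
Dimension check: dim(rho) = sum (mult * dim) = 2*1 + 3*1 + 2*1 + 1*3 = 10 = chi_rho(e) = 10.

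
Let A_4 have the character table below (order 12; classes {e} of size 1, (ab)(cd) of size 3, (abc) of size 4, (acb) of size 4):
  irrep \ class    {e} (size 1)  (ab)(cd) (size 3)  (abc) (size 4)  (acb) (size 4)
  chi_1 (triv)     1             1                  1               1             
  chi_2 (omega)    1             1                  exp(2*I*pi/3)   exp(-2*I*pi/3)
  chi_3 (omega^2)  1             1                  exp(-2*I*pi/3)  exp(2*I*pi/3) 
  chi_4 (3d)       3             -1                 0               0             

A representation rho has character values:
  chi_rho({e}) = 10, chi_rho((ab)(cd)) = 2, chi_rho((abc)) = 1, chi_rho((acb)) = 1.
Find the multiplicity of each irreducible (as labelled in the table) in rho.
Multiplicities: chi_1: 2, chi_2: 1, chi_3: 1, chi_4: 2.

Solution. Use <chi_rho, chi> = (1/|G|) sum_C |C| * chi_rho(C) * conj(chi(C)) with |G| = 12 for each irreducible chi in the table:
  <chi_rho, chi_1> = (1/12)[1*(10)*conj(1) + 3*(2)*conj(1) + 4*(1)*conj(1) + 4*(1)*conj(1)]
      = (1/12)[(10) + (6) + (4) + (4)] = 24/12 = 2
  <chi_rho, chi_2> = (1/12)[1*(10)*conj(1) + 3*(2)*conj(1) + 4*(1)*conj(exp(2*I*pi/3)) + 4*(1)*conj(exp(-2*I*pi/3))]
      = (1/12)[(10) + (6) + (4 + 8*exp(-2*I*pi/3) + 4*exp(2*I*pi/3)) + (4 + 4*exp(-2*I*pi/3) + 8*exp(2*I*pi/3))] = 12/12 = 1
  <chi_rho, chi_3> = (1/12)[1*(10)*conj(1) + 3*(2)*conj(1) + 4*(1)*conj(exp(-2*I*pi/3)) + 4*(1)*conj(exp(2*I*pi/3))]
      = (1/12)[(10) + (6) + (4 + 4*exp(-2*I*pi/3) + 8*exp(2*I*pi/3)) + (4 + 8*exp(-2*I*pi/3) + 4*exp(2*I*pi/3))] = 12/12 = 1
  <chi_rho, chi_4> = (1/12)[1*(10)*conj(3) + 3*(2)*conj(-1) + 4*(1)*conj(0) + 4*(1)*conj(0)]
      = (1/12)[(30) + (-6) + (0) + (0)] = 24/12 = 2
(Exp terms are combined using exp(i*s)*conj(exp(i*t)) = exp(i*(s-t)), and sums of them are collapsed using the identity that for every m > 1 the m distinct m-th roots of unity sum to 0, e.g. 1 + exp(2*I*pi/3) + exp(-2*I*pi/3) = 0.)
Dimension check: dim(rho) = sum (mult * dim) = 2*1 + 1*1 + 1*1 + 2*3 = 10 = chi_rho(e) = 10.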